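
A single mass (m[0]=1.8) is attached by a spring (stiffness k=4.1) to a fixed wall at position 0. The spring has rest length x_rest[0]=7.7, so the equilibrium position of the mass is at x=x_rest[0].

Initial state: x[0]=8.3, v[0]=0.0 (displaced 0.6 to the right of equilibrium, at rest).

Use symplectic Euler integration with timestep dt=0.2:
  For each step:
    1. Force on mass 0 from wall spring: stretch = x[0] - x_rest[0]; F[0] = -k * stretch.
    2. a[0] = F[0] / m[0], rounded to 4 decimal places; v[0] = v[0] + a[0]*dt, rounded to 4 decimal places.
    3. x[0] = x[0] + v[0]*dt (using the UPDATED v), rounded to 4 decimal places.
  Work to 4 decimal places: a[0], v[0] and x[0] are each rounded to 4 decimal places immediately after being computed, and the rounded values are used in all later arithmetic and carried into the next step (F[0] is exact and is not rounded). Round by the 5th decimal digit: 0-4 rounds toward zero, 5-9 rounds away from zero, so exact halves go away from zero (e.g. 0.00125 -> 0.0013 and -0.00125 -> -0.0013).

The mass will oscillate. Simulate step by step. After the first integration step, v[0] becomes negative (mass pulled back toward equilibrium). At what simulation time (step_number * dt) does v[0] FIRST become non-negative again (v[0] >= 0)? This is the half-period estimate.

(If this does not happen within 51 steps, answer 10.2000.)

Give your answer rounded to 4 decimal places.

Step 0: x=[8.3000] v=[0.0000]
Step 1: x=[8.2453] v=[-0.2733]
Step 2: x=[8.1410] v=[-0.5217]
Step 3: x=[7.9965] v=[-0.7226]
Step 4: x=[7.8250] v=[-0.8577]
Step 5: x=[7.6421] v=[-0.9146]
Step 6: x=[7.4645] v=[-0.8882]
Step 7: x=[7.3083] v=[-0.7809]
Step 8: x=[7.1878] v=[-0.6025]
Step 9: x=[7.1140] v=[-0.3692]
Step 10: x=[7.0936] v=[-0.1022]
Step 11: x=[7.1284] v=[0.1740]
First v>=0 after going negative at step 11, time=2.2000

Answer: 2.2000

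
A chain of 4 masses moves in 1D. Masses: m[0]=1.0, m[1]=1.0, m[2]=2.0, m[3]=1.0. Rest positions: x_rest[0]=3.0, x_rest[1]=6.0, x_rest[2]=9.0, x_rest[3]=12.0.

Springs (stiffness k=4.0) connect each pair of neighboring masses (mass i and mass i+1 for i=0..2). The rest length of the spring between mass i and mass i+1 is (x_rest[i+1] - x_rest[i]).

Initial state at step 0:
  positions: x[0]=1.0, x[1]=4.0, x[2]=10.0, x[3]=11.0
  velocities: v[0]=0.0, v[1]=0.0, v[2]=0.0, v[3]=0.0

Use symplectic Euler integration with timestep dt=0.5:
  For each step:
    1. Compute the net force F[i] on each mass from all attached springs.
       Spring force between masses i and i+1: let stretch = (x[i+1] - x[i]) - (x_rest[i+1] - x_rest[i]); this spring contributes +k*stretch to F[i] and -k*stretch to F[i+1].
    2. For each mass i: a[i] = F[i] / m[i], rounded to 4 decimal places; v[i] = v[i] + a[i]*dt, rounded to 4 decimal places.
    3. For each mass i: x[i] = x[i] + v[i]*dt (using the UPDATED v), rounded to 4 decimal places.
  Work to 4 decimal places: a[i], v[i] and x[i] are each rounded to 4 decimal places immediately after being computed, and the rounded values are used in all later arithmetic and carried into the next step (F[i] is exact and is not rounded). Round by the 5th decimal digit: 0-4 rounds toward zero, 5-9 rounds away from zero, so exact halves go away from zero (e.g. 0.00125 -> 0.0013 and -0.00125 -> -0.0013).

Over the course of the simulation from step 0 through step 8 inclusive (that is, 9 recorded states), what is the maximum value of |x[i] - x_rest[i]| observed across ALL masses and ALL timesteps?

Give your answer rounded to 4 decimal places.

Step 0: x=[1.0000 4.0000 10.0000 11.0000] v=[0.0000 0.0000 0.0000 0.0000]
Step 1: x=[1.0000 7.0000 7.5000 13.0000] v=[0.0000 6.0000 -5.0000 4.0000]
Step 2: x=[4.0000 4.5000 7.5000 12.5000] v=[6.0000 -5.0000 0.0000 -1.0000]
Step 3: x=[4.5000 4.5000 8.5000 10.0000] v=[1.0000 0.0000 2.0000 -5.0000]
Step 4: x=[2.0000 8.5000 8.2500 9.0000] v=[-5.0000 8.0000 -0.5000 -2.0000]
Step 5: x=[3.0000 5.7500 8.5000 10.2500] v=[2.0000 -5.5000 0.5000 2.5000]
Step 6: x=[3.7500 3.0000 8.2500 12.7500] v=[1.5000 -5.5000 -0.5000 5.0000]
Step 7: x=[0.7500 6.2500 7.6250 13.7500] v=[-6.0000 6.5000 -1.2500 2.0000]
Step 8: x=[0.2500 5.3750 9.3750 11.6250] v=[-1.0000 -1.7500 3.5000 -4.2500]
Max displacement = 3.0000

Answer: 3.0000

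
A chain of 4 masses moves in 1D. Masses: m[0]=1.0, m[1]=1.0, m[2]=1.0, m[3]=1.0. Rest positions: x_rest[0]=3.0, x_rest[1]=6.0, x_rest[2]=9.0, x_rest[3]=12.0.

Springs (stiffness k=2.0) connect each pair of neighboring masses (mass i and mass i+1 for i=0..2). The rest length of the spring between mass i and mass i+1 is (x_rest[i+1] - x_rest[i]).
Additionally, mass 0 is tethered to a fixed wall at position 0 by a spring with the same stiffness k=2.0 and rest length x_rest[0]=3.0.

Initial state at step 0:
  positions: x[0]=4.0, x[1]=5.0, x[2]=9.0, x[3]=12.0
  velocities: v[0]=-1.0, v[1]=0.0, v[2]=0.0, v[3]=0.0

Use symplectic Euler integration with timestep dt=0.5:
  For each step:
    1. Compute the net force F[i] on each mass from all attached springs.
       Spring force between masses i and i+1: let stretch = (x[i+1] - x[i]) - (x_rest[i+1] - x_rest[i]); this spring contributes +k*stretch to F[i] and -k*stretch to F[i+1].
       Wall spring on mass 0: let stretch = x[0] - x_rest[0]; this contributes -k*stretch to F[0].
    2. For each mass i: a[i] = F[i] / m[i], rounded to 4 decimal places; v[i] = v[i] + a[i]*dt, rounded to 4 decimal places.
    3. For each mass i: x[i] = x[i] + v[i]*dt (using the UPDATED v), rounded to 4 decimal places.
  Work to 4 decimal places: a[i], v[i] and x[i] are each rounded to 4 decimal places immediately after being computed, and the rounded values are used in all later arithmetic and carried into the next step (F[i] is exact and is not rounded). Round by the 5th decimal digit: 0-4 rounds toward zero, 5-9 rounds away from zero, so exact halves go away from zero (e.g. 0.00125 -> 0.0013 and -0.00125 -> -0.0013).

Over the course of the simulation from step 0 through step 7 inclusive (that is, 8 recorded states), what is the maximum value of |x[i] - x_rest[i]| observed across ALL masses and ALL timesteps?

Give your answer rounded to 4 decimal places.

Step 0: x=[4.0000 5.0000 9.0000 12.0000] v=[-1.0000 0.0000 0.0000 0.0000]
Step 1: x=[2.0000 6.5000 8.5000 12.0000] v=[-4.0000 3.0000 -1.0000 0.0000]
Step 2: x=[1.2500 6.7500 8.7500 11.7500] v=[-1.5000 0.5000 0.5000 -0.5000]
Step 3: x=[2.6250 5.2500 9.5000 11.5000] v=[2.7500 -3.0000 1.5000 -0.5000]
Step 4: x=[4.0000 4.5625 9.1250 11.7500] v=[2.7500 -1.3750 -0.7500 0.5000]
Step 5: x=[3.6563 5.8750 7.7813 12.1875] v=[-0.6875 2.6250 -2.6875 0.8750]
Step 6: x=[2.5938 7.0313 7.6875 11.9219] v=[-2.1251 2.3126 -0.1876 -0.5312]
Step 7: x=[2.4531 6.2970 9.3828 11.0391] v=[-0.2814 -1.4687 3.3906 -1.7656]
Max displacement = 1.7500

Answer: 1.7500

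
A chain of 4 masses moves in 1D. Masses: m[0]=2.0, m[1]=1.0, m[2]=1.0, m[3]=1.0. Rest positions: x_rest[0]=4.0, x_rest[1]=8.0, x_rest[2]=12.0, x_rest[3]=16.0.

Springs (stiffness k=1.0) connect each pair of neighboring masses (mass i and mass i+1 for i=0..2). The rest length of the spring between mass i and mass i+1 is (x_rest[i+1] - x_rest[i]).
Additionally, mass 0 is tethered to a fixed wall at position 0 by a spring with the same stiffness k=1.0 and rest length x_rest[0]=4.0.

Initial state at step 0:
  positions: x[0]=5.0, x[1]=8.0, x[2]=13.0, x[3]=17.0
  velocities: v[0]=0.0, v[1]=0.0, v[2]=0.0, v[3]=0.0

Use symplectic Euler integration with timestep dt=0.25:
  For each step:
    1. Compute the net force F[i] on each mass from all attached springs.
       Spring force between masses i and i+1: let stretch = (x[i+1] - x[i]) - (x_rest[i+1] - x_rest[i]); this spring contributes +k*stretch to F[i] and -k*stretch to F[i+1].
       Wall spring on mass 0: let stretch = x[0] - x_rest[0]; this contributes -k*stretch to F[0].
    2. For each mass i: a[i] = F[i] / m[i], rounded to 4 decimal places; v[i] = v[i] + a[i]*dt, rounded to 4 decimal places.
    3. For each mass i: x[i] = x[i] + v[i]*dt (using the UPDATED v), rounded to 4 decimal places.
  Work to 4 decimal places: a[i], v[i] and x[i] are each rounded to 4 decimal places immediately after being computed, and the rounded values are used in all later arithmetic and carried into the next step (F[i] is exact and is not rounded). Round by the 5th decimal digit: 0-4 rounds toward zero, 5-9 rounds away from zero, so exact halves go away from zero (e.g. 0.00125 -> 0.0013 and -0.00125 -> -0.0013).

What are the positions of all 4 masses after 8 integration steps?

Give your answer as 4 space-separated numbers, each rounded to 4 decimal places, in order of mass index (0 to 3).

Answer: 3.9216 9.2312 12.6933 16.6112

Derivation:
Step 0: x=[5.0000 8.0000 13.0000 17.0000] v=[0.0000 0.0000 0.0000 0.0000]
Step 1: x=[4.9375 8.1250 12.9375 17.0000] v=[-0.2500 0.5000 -0.2500 0.0000]
Step 2: x=[4.8203 8.3516 12.8281 16.9961] v=[-0.4688 0.9063 -0.4375 -0.0156]
Step 3: x=[4.6628 8.6373 12.6995 16.9817] v=[-0.6299 1.1426 -0.5146 -0.0576]
Step 4: x=[4.4838 8.9284 12.5846 16.9497] v=[-0.7160 1.1645 -0.4596 -0.1282]
Step 5: x=[4.3036 9.1703 12.5140 16.8948] v=[-0.7209 0.9674 -0.2824 -0.2195]
Step 6: x=[4.1410 9.3170 12.5082 16.8161] v=[-0.6505 0.5867 -0.0231 -0.3147]
Step 7: x=[4.0107 9.3396 12.5722 16.7182] v=[-0.5211 0.0905 0.2561 -0.3917]
Step 8: x=[3.9216 9.2312 12.6933 16.6112] v=[-0.3563 -0.4336 0.4845 -0.4282]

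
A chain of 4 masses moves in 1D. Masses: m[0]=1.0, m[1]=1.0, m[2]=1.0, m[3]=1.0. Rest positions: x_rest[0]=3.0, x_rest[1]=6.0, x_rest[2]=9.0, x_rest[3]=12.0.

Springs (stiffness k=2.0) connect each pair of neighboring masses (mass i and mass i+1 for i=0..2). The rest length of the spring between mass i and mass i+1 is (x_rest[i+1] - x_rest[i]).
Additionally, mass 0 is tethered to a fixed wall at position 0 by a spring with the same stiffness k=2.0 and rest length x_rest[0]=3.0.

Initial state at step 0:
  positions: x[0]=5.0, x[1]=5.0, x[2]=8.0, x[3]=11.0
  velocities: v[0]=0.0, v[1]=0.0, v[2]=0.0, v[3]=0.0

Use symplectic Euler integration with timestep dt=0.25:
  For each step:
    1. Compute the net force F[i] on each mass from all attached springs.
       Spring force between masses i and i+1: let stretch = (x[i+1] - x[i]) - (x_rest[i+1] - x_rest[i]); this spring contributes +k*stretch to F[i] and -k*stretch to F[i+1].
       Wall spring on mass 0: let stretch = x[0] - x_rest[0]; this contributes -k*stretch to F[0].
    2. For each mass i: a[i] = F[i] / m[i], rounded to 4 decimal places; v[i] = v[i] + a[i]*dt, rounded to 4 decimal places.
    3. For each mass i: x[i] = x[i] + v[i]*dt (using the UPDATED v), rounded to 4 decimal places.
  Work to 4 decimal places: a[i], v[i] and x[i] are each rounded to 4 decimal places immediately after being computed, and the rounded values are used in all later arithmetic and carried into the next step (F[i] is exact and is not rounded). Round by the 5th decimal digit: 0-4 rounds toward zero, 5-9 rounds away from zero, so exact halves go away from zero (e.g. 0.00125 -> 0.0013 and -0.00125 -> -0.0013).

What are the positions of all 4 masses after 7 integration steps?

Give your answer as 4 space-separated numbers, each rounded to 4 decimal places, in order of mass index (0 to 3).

Step 0: x=[5.0000 5.0000 8.0000 11.0000] v=[0.0000 0.0000 0.0000 0.0000]
Step 1: x=[4.3750 5.3750 8.0000 11.0000] v=[-2.5000 1.5000 0.0000 0.0000]
Step 2: x=[3.3281 5.9531 8.0469 11.0000] v=[-4.1875 2.3125 0.1875 0.0000]
Step 3: x=[2.1933 6.4648 8.2012 11.0059] v=[-4.5391 2.0469 0.6172 0.0235]
Step 4: x=[1.3183 6.6597 8.4891 11.0362] v=[-3.5000 0.7794 1.1514 0.1212]
Step 5: x=[0.9462 6.4156 8.8667 11.1231] v=[-1.4885 -0.9766 1.5103 0.3477]
Step 6: x=[1.1395 5.7942 9.2200 11.3030] v=[0.7731 -2.4858 1.4130 0.7195]
Step 7: x=[1.7722 5.0191 9.4054 11.5975] v=[2.5307 -3.1003 0.7416 1.1780]

Answer: 1.7722 5.0191 9.4054 11.5975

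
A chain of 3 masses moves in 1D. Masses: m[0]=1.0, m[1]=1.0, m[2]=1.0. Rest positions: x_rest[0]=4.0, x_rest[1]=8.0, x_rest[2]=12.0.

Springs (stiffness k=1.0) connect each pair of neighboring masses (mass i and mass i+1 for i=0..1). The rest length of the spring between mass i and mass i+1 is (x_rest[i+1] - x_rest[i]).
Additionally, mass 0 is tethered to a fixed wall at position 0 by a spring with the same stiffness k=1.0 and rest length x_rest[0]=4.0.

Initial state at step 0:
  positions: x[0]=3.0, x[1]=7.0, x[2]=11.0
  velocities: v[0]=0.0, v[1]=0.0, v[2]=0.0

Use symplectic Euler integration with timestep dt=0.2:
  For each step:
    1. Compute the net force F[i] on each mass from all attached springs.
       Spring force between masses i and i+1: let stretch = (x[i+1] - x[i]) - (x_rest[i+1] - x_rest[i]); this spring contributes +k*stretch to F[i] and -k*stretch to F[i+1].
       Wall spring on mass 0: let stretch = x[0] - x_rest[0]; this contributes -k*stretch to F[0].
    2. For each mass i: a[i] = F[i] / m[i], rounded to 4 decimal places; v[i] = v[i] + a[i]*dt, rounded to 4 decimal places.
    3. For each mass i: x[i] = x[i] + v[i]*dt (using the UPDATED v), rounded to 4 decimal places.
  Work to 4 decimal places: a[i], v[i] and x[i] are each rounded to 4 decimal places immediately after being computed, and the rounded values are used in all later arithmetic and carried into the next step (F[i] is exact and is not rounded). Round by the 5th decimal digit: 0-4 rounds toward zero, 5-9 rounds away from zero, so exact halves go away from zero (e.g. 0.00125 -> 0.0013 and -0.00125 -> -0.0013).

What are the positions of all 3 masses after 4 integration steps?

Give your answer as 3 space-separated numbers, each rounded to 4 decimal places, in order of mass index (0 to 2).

Answer: 3.3542 7.0222 11.0005

Derivation:
Step 0: x=[3.0000 7.0000 11.0000] v=[0.0000 0.0000 0.0000]
Step 1: x=[3.0400 7.0000 11.0000] v=[0.2000 0.0000 0.0000]
Step 2: x=[3.1168 7.0016 11.0000] v=[0.3840 0.0080 0.0000]
Step 3: x=[3.2243 7.0077 11.0001] v=[0.5376 0.0307 0.0003]
Step 4: x=[3.3542 7.0222 11.0005] v=[0.6494 0.0725 0.0018]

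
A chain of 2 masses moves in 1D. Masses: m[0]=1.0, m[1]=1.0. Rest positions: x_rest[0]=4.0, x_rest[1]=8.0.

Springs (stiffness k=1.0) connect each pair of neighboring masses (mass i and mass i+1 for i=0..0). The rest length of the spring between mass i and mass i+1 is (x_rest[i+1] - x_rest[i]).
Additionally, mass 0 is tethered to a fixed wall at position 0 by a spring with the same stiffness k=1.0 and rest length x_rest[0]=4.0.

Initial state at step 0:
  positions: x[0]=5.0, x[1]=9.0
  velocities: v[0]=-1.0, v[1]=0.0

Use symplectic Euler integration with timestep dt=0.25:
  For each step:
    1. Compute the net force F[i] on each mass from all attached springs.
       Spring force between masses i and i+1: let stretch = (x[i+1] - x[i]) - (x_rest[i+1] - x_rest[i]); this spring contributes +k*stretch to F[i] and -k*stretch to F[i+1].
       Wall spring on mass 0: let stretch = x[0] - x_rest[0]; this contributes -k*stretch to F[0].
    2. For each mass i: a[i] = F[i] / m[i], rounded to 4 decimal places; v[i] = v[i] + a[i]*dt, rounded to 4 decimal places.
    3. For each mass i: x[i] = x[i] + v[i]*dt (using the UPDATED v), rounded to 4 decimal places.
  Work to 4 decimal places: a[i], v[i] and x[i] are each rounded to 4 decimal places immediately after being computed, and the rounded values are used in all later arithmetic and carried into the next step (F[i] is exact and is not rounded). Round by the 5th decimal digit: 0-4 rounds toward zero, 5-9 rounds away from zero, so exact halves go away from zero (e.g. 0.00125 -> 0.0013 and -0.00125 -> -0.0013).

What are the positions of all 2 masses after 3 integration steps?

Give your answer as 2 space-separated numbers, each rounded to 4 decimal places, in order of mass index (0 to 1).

Step 0: x=[5.0000 9.0000] v=[-1.0000 0.0000]
Step 1: x=[4.6875 9.0000] v=[-1.2500 0.0000]
Step 2: x=[4.3516 8.9805] v=[-1.3438 -0.0781]
Step 3: x=[4.0330 8.9217] v=[-1.2745 -0.2353]

Answer: 4.0330 8.9217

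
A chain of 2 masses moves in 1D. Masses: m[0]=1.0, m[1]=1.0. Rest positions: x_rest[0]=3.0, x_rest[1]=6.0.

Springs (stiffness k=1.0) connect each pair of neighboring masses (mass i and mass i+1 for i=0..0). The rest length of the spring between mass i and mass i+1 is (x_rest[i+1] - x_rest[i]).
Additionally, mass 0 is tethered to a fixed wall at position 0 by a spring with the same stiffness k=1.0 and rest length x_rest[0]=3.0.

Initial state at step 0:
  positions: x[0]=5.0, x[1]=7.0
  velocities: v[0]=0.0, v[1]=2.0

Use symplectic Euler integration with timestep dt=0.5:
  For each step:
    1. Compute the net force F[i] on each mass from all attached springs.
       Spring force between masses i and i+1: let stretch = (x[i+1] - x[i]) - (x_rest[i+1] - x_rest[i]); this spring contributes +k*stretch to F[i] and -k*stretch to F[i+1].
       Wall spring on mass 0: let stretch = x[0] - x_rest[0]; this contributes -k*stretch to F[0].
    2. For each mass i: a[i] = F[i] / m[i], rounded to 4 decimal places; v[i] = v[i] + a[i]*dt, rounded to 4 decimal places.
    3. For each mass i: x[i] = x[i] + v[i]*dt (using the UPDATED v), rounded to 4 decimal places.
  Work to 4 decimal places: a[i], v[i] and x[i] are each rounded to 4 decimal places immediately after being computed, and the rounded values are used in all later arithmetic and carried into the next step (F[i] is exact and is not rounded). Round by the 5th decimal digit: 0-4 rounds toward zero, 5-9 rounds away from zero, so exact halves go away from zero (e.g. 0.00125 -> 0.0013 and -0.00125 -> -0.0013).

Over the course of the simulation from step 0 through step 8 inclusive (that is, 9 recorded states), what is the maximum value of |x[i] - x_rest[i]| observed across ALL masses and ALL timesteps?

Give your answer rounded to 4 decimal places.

Answer: 3.5469

Derivation:
Step 0: x=[5.0000 7.0000] v=[0.0000 2.0000]
Step 1: x=[4.2500 8.2500] v=[-1.5000 2.5000]
Step 2: x=[3.4375 9.2500] v=[-1.6250 2.0000]
Step 3: x=[3.2188 9.5469] v=[-0.4375 0.5938]
Step 4: x=[3.7774 9.0118] v=[1.1172 -1.0703]
Step 5: x=[4.7003 7.9181] v=[1.8457 -2.1875]
Step 6: x=[5.2526 6.7699] v=[1.1045 -2.2964]
Step 7: x=[4.8710 5.9924] v=[-0.7632 -1.5551]
Step 8: x=[3.5520 5.6845] v=[-2.6380 -0.6158]
Max displacement = 3.5469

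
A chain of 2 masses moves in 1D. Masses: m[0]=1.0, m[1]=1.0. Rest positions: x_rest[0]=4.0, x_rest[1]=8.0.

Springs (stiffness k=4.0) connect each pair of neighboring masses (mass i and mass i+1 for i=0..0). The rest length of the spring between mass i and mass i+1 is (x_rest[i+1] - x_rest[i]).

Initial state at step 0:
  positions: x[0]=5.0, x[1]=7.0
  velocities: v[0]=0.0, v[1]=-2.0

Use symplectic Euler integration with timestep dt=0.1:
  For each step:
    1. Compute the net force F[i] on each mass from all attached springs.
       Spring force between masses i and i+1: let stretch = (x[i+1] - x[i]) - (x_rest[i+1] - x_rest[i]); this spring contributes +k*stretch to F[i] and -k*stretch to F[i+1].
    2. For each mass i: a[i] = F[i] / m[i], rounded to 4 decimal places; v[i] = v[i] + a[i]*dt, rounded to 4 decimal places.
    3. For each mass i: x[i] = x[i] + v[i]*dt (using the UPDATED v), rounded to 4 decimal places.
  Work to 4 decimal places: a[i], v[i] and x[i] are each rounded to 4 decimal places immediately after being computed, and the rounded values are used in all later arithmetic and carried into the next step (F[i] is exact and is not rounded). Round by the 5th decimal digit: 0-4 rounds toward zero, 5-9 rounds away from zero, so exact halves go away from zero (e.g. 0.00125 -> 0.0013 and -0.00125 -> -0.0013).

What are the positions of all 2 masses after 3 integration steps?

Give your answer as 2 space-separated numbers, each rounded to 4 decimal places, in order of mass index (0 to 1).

Answer: 4.5201 6.8799

Derivation:
Step 0: x=[5.0000 7.0000] v=[0.0000 -2.0000]
Step 1: x=[4.9200 6.8800] v=[-0.8000 -1.2000]
Step 2: x=[4.7584 6.8416] v=[-1.6160 -0.3840]
Step 3: x=[4.5201 6.8799] v=[-2.3827 0.3827]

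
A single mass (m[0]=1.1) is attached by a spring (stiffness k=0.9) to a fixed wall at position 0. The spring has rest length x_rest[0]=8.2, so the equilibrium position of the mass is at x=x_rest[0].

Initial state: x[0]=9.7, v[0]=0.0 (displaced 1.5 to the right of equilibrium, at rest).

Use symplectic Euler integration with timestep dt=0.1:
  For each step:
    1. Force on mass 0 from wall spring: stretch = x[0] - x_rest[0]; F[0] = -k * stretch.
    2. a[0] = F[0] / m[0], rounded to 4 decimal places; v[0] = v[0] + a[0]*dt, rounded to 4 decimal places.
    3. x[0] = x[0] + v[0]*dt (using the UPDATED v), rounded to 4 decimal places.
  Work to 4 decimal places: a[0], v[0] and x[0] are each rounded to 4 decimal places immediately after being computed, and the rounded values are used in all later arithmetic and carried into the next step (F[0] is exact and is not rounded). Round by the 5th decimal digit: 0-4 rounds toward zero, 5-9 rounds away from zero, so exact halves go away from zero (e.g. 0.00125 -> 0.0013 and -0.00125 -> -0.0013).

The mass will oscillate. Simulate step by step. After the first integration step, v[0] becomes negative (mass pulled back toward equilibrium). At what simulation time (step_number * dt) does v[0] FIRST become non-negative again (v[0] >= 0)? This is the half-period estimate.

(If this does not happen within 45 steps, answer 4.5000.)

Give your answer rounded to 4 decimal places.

Step 0: x=[9.7000] v=[0.0000]
Step 1: x=[9.6877] v=[-0.1227]
Step 2: x=[9.6633] v=[-0.2444]
Step 3: x=[9.6269] v=[-0.3641]
Step 4: x=[9.5788] v=[-0.4809]
Step 5: x=[9.5194] v=[-0.5937]
Step 6: x=[9.4492] v=[-0.7017]
Step 7: x=[9.3688] v=[-0.8039]
Step 8: x=[9.2789] v=[-0.8995]
Step 9: x=[9.1801] v=[-0.9878]
Step 10: x=[9.0733] v=[-1.0680]
Step 11: x=[8.9594] v=[-1.1395]
Step 12: x=[8.8392] v=[-1.2016]
Step 13: x=[8.7138] v=[-1.2539]
Step 14: x=[8.5842] v=[-1.2959]
Step 15: x=[8.4515] v=[-1.3273]
Step 16: x=[8.3167] v=[-1.3479]
Step 17: x=[8.1810] v=[-1.3575]
Step 18: x=[8.0454] v=[-1.3560]
Step 19: x=[7.9111] v=[-1.3434]
Step 20: x=[7.7791] v=[-1.3198]
Step 21: x=[7.6506] v=[-1.2854]
Step 22: x=[7.5266] v=[-1.2405]
Step 23: x=[7.4081] v=[-1.1854]
Step 24: x=[7.2960] v=[-1.1206]
Step 25: x=[7.1913] v=[-1.0466]
Step 26: x=[7.0949] v=[-0.9641]
Step 27: x=[7.0075] v=[-0.8737]
Step 28: x=[6.9299] v=[-0.7761]
Step 29: x=[6.8627] v=[-0.6722]
Step 30: x=[6.8064] v=[-0.5628]
Step 31: x=[6.7615] v=[-0.4488]
Step 32: x=[6.7284] v=[-0.3311]
Step 33: x=[6.7073] v=[-0.2107]
Step 34: x=[6.6984] v=[-0.0886]
Step 35: x=[6.7018] v=[0.0343]
First v>=0 after going negative at step 35, time=3.5000

Answer: 3.5000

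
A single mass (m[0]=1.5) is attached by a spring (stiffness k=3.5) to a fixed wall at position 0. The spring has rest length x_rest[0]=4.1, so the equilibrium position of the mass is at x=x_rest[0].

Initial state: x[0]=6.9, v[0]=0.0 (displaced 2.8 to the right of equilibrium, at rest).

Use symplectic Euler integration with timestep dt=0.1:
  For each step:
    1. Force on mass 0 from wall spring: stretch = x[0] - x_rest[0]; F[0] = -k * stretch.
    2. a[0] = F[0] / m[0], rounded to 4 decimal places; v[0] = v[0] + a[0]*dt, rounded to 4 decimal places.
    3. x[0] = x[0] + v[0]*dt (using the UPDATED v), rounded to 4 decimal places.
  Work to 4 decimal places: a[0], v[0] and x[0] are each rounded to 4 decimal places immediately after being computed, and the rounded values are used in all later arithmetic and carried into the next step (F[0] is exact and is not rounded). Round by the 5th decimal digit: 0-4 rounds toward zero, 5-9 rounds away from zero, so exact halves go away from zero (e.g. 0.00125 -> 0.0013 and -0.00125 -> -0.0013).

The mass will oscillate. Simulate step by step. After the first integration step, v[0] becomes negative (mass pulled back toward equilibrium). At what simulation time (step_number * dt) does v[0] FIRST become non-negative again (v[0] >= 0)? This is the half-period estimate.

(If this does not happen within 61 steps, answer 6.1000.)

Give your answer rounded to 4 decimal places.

Answer: 2.1000

Derivation:
Step 0: x=[6.9000] v=[0.0000]
Step 1: x=[6.8347] v=[-0.6533]
Step 2: x=[6.7056] v=[-1.2914]
Step 3: x=[6.5157] v=[-1.8994]
Step 4: x=[6.2694] v=[-2.4631]
Step 5: x=[5.9725] v=[-2.9693]
Step 6: x=[5.6319] v=[-3.4062]
Step 7: x=[5.2555] v=[-3.7636]
Step 8: x=[4.8522] v=[-4.0332]
Step 9: x=[4.4313] v=[-4.2087]
Step 10: x=[4.0027] v=[-4.2860]
Step 11: x=[3.5764] v=[-4.2633]
Step 12: x=[3.1623] v=[-4.1411]
Step 13: x=[2.7701] v=[-3.9223]
Step 14: x=[2.4089] v=[-3.6120]
Step 15: x=[2.0872] v=[-3.2174]
Step 16: x=[1.8124] v=[-2.7478]
Step 17: x=[1.5910] v=[-2.2140]
Step 18: x=[1.4281] v=[-1.6286]
Step 19: x=[1.3276] v=[-1.0052]
Step 20: x=[1.2918] v=[-0.3583]
Step 21: x=[1.3215] v=[0.2970]
First v>=0 after going negative at step 21, time=2.1000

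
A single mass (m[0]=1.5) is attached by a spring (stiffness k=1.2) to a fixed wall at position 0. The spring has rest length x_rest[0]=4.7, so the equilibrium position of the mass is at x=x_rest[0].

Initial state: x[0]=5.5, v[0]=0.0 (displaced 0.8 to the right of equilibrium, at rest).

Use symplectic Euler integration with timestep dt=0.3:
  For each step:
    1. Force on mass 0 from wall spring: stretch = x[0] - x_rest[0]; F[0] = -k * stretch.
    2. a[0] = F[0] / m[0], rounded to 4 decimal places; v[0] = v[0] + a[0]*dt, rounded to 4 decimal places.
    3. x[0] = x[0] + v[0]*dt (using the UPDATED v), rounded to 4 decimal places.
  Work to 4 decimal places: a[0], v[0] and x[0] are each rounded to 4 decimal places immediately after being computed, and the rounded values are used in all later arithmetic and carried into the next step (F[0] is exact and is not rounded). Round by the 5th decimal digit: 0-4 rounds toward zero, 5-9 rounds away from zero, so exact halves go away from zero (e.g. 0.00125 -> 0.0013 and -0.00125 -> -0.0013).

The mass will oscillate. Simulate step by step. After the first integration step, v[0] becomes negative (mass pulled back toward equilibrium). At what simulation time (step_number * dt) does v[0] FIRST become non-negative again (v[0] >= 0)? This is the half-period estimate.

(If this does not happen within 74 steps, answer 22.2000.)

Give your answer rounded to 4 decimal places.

Step 0: x=[5.5000] v=[0.0000]
Step 1: x=[5.4424] v=[-0.1920]
Step 2: x=[5.3313] v=[-0.3702]
Step 3: x=[5.1748] v=[-0.5217]
Step 4: x=[4.9841] v=[-0.6356]
Step 5: x=[4.7730] v=[-0.7038]
Step 6: x=[4.5566] v=[-0.7213]
Step 7: x=[4.3505] v=[-0.6869]
Step 8: x=[4.1696] v=[-0.6030]
Step 9: x=[4.0269] v=[-0.4757]
Step 10: x=[3.9326] v=[-0.3142]
Step 11: x=[3.8936] v=[-0.1300]
Step 12: x=[3.9127] v=[0.0635]
First v>=0 after going negative at step 12, time=3.6000

Answer: 3.6000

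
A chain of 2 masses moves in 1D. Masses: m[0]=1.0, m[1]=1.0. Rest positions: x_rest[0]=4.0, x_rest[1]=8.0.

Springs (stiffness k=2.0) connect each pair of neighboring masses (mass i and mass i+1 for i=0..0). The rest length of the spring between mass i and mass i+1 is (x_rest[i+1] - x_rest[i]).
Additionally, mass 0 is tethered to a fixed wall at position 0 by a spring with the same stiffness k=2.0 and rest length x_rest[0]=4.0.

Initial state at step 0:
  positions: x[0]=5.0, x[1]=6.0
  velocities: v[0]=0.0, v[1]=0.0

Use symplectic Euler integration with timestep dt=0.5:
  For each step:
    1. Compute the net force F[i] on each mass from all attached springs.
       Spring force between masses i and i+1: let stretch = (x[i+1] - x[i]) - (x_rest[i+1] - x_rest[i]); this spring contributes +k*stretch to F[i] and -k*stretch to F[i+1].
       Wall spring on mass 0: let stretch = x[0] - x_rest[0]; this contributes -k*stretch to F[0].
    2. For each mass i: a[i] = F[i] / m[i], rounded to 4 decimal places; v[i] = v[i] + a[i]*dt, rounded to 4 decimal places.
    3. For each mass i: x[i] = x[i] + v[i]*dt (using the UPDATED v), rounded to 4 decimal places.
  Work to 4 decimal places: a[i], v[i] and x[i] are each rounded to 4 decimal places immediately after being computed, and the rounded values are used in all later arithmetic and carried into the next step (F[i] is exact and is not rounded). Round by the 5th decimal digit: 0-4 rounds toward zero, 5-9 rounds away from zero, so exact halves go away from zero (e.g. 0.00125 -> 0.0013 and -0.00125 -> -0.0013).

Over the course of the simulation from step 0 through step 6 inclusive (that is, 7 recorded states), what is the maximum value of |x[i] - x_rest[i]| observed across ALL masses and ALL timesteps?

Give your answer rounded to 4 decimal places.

Step 0: x=[5.0000 6.0000] v=[0.0000 0.0000]
Step 1: x=[3.0000 7.5000] v=[-4.0000 3.0000]
Step 2: x=[1.7500 8.7500] v=[-2.5000 2.5000]
Step 3: x=[3.1250 8.5000] v=[2.7500 -0.5000]
Step 4: x=[5.6250 7.5625] v=[5.0000 -1.8750]
Step 5: x=[6.2813 7.6563] v=[1.3125 0.1875]
Step 6: x=[4.4844 9.0626] v=[-3.5938 2.8125]
Max displacement = 2.2813

Answer: 2.2813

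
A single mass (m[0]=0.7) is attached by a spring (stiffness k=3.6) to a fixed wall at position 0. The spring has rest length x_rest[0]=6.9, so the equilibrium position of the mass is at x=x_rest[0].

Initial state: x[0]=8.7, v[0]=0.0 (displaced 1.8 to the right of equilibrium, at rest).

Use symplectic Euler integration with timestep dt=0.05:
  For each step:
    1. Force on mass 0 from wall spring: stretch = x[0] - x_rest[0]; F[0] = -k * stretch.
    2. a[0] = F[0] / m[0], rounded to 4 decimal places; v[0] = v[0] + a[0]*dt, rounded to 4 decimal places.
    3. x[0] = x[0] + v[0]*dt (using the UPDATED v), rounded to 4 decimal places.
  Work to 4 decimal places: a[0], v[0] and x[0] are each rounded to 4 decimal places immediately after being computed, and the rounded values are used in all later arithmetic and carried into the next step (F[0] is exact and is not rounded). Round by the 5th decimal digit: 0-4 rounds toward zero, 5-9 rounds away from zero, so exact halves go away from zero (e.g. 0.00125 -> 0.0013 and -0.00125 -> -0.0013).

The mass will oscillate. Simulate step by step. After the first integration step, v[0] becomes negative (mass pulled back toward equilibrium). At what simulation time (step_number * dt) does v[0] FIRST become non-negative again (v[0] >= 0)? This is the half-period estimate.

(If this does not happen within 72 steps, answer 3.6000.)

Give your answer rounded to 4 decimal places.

Answer: 1.4000

Derivation:
Step 0: x=[8.7000] v=[0.0000]
Step 1: x=[8.6769] v=[-0.4629]
Step 2: x=[8.6309] v=[-0.9198]
Step 3: x=[8.5627] v=[-1.3649]
Step 4: x=[8.4731] v=[-1.7925]
Step 5: x=[8.3633] v=[-2.1970]
Step 6: x=[8.2346] v=[-2.5733]
Step 7: x=[8.0888] v=[-2.9165]
Step 8: x=[7.9277] v=[-3.2222]
Step 9: x=[7.7534] v=[-3.4865]
Step 10: x=[7.5681] v=[-3.7059]
Step 11: x=[7.3742] v=[-3.8777]
Step 12: x=[7.1742] v=[-3.9996]
Step 13: x=[6.9707] v=[-4.0701]
Step 14: x=[6.7663] v=[-4.0883]
Step 15: x=[6.5636] v=[-4.0539]
Step 16: x=[6.3652] v=[-3.9674]
Step 17: x=[6.1737] v=[-3.8299]
Step 18: x=[5.9915] v=[-3.6431]
Step 19: x=[5.8210] v=[-3.4095]
Step 20: x=[5.6644] v=[-3.1320]
Step 21: x=[5.5237] v=[-2.8143]
Step 22: x=[5.4007] v=[-2.4604]
Step 23: x=[5.2970] v=[-2.0749]
Step 24: x=[5.2139] v=[-1.6627]
Step 25: x=[5.1524] v=[-1.2291]
Step 26: x=[5.1134] v=[-0.7797]
Step 27: x=[5.0974] v=[-0.3203]
Step 28: x=[5.1046] v=[0.1432]
First v>=0 after going negative at step 28, time=1.4000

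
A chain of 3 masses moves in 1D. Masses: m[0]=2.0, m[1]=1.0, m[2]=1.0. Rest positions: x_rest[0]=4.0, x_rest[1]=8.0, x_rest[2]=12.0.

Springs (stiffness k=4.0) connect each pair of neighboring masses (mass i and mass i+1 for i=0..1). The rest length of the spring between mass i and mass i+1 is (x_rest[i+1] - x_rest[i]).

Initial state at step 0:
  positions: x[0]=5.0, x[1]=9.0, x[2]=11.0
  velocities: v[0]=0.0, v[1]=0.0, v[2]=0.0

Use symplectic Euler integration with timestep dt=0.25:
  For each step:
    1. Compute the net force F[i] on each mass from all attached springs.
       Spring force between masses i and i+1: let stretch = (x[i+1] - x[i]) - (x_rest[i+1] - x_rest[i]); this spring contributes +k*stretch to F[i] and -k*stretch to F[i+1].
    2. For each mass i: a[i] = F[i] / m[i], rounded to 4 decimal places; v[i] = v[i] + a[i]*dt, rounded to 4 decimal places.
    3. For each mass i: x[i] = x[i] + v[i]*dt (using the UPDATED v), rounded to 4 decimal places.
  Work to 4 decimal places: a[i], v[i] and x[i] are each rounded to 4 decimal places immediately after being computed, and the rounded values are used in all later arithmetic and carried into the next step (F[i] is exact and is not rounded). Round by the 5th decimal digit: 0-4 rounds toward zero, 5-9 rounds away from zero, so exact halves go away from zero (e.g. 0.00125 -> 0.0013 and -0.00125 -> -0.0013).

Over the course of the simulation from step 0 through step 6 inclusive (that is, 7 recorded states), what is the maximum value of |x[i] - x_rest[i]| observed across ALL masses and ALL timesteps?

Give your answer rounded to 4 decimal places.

Step 0: x=[5.0000 9.0000 11.0000] v=[0.0000 0.0000 0.0000]
Step 1: x=[5.0000 8.5000 11.5000] v=[0.0000 -2.0000 2.0000]
Step 2: x=[4.9375 7.8750 12.2500] v=[-0.2500 -2.5000 3.0000]
Step 3: x=[4.7422 7.6094 12.9063] v=[-0.7813 -1.0625 2.6250]
Step 4: x=[4.4053 7.9512 13.2383] v=[-1.3477 1.3672 1.3281]
Step 5: x=[4.0116 8.7283 13.2486] v=[-1.5748 3.1084 0.0410]
Step 6: x=[3.7075 9.4563 13.1288] v=[-1.2165 2.9120 -0.4793]
Max displacement = 1.4563

Answer: 1.4563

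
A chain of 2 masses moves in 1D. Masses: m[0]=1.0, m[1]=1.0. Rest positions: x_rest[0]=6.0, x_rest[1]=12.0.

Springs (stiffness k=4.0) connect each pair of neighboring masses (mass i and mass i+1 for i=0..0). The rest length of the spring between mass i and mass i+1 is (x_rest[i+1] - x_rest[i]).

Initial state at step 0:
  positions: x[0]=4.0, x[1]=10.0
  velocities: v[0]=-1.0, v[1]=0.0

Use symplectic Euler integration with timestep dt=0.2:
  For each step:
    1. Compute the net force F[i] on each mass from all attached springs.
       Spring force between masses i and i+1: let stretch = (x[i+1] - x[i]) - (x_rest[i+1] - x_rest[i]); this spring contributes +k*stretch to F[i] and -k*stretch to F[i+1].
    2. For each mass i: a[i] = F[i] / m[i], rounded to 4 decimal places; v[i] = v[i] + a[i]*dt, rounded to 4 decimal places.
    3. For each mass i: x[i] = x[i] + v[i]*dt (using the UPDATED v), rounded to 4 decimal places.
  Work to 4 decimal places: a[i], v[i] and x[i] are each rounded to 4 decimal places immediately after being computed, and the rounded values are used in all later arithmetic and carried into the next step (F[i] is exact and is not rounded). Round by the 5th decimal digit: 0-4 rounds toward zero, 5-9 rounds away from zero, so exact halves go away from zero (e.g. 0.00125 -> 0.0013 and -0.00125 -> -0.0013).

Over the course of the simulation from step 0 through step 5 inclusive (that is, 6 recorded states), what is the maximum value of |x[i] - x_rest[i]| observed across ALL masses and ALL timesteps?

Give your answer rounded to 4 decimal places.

Answer: 2.5498

Derivation:
Step 0: x=[4.0000 10.0000] v=[-1.0000 0.0000]
Step 1: x=[3.8000 10.0000] v=[-1.0000 0.0000]
Step 2: x=[3.6320 9.9680] v=[-0.8400 -0.1600]
Step 3: x=[3.5178 9.8822] v=[-0.5712 -0.4288]
Step 4: x=[3.4619 9.7381] v=[-0.2797 -0.7203]
Step 5: x=[3.4502 9.5498] v=[-0.0587 -0.9413]
Max displacement = 2.5498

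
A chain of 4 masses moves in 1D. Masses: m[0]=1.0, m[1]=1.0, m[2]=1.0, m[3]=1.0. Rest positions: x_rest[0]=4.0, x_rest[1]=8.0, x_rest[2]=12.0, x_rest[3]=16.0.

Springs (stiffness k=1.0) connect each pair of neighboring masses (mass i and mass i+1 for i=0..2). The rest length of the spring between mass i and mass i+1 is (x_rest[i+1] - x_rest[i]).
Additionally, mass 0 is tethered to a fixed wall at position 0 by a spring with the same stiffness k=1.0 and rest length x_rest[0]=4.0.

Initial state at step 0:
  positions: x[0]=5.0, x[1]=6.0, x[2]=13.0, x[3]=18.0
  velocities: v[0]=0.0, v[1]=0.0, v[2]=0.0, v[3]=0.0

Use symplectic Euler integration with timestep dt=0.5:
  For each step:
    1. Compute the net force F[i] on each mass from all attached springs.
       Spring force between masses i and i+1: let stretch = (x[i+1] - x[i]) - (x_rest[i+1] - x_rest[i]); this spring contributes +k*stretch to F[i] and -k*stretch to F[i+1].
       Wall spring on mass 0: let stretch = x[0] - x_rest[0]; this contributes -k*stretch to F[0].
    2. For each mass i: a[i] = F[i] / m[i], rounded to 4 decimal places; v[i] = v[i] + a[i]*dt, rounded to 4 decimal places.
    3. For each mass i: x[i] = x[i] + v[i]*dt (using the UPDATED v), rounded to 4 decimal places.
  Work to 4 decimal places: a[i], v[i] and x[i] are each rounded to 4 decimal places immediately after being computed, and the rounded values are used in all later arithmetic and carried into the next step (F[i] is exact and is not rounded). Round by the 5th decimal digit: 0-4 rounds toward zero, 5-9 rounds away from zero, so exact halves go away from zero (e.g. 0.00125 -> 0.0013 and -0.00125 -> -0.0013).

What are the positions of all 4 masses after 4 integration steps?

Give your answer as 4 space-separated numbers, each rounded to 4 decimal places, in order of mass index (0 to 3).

Step 0: x=[5.0000 6.0000 13.0000 18.0000] v=[0.0000 0.0000 0.0000 0.0000]
Step 1: x=[4.0000 7.5000 12.5000 17.7500] v=[-2.0000 3.0000 -1.0000 -0.5000]
Step 2: x=[2.8750 9.3750 12.0625 17.1875] v=[-2.2500 3.7500 -0.8750 -1.1250]
Step 3: x=[2.6563 10.2969 12.2344 16.3438] v=[-0.4375 1.8438 0.3438 -1.6875]
Step 4: x=[3.6837 9.7930 12.9493 15.4727] v=[2.0547 -1.0078 1.4298 -1.7422]

Answer: 3.6837 9.7930 12.9493 15.4727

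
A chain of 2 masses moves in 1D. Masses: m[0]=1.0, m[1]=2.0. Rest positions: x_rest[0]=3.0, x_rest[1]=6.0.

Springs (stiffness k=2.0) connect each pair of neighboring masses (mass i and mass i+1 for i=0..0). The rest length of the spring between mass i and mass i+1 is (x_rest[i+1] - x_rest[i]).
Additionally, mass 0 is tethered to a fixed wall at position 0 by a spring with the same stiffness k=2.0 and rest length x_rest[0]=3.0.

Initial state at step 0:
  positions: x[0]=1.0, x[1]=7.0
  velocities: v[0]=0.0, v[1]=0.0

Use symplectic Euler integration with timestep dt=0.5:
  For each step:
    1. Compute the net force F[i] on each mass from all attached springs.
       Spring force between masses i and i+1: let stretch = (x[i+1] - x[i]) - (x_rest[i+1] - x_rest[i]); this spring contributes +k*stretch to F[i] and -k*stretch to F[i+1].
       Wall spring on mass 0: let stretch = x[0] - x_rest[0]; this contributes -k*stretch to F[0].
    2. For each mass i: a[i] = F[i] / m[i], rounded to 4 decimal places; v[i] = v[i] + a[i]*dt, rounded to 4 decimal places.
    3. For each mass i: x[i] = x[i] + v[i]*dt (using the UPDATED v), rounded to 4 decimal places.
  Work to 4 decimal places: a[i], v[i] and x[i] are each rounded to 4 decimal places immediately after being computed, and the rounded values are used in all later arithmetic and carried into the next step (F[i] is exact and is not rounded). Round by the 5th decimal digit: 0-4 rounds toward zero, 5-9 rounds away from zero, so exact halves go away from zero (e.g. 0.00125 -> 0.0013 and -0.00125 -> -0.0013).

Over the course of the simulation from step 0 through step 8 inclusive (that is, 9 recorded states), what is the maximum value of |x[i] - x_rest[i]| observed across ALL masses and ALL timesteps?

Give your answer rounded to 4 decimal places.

Answer: 2.6620

Derivation:
Step 0: x=[1.0000 7.0000] v=[0.0000 0.0000]
Step 1: x=[3.5000 6.2500] v=[5.0000 -1.5000]
Step 2: x=[5.6250 5.5625] v=[4.2500 -1.3750]
Step 3: x=[4.9063 5.6407] v=[-1.4375 0.1563]
Step 4: x=[2.1016 6.2853] v=[-5.6094 1.2891]
Step 5: x=[0.3380 6.6340] v=[-3.5273 0.6973]
Step 6: x=[1.5534 6.1587] v=[2.4307 -0.9507]
Step 7: x=[4.2947 5.2820] v=[5.4826 -1.7534]
Step 8: x=[5.3823 4.9085] v=[2.1752 -0.7471]
Max displacement = 2.6620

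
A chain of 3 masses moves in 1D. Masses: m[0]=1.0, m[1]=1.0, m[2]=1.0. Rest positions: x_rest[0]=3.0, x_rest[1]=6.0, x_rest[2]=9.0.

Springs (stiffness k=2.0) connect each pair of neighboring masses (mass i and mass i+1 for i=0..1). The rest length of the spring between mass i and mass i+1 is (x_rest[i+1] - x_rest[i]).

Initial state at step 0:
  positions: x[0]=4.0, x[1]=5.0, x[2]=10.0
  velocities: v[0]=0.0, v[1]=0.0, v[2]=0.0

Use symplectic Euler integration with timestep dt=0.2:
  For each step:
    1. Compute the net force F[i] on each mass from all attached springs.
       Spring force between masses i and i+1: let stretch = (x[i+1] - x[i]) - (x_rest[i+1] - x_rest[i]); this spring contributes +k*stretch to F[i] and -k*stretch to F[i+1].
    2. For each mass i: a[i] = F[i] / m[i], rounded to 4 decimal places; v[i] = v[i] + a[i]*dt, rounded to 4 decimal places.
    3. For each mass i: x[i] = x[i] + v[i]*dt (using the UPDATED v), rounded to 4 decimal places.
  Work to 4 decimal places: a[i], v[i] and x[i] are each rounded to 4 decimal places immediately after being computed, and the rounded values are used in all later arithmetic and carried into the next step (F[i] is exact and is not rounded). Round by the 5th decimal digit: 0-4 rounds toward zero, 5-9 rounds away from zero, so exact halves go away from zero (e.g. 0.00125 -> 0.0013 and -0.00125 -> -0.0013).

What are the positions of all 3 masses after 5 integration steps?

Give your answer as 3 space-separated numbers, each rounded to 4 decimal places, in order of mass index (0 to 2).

Answer: 2.7053 7.5894 8.7053

Derivation:
Step 0: x=[4.0000 5.0000 10.0000] v=[0.0000 0.0000 0.0000]
Step 1: x=[3.8400 5.3200 9.8400] v=[-0.8000 1.6000 -0.8000]
Step 2: x=[3.5584 5.8832 9.5584] v=[-1.4080 2.8160 -1.4080]
Step 3: x=[3.2228 6.5544 9.2228] v=[-1.6781 3.3562 -1.6781]
Step 4: x=[2.9137 7.1726 8.9137] v=[-1.5455 3.0909 -1.5455]
Step 5: x=[2.7053 7.5894 8.7053] v=[-1.0419 2.0838 -1.0419]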